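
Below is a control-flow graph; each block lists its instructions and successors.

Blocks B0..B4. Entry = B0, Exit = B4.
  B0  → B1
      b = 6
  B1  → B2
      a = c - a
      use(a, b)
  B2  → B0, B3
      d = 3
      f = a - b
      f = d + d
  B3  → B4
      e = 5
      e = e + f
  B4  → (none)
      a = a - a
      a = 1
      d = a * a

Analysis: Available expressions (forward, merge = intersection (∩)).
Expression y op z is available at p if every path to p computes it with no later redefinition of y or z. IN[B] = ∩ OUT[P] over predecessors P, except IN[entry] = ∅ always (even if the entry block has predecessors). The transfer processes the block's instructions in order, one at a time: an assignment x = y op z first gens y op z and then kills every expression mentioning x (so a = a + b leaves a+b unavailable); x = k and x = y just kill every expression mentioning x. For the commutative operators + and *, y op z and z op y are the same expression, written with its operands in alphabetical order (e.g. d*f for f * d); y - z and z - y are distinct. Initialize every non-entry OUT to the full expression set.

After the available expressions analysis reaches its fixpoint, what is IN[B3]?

Fixpoint table:
  B0: | IN={} | OUT={}
  B1: | IN={} | OUT={}
  B2: | IN={} | OUT={a-b, d+d}
  B3: | IN={a-b, d+d} | OUT={a-b, d+d}
  B4: | IN={a-b, d+d} | OUT={a*a}

Merge at B3: IN[B3] = OUT[B2] = {a-b, d+d}

Answer: {a-b, d+d}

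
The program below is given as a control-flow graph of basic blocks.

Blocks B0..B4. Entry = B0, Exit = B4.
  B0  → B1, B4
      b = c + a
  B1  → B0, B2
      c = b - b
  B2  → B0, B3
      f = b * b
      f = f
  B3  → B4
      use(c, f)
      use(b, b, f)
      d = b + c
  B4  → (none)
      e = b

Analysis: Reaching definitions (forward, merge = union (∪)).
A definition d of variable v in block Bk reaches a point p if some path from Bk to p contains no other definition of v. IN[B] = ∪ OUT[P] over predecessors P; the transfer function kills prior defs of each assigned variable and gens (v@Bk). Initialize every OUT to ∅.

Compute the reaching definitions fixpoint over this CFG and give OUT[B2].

Answer: {b@B0, c@B1, f@B2}

Derivation:
Per-block solution:
  B0:   IN={b@B0, c@B1, f@B2}   OUT={b@B0, c@B1, f@B2}
  B1:   IN={b@B0, c@B1, f@B2}   OUT={b@B0, c@B1, f@B2}
  B2:   IN={b@B0, c@B1, f@B2}   OUT={b@B0, c@B1, f@B2}
  B3:   IN={b@B0, c@B1, f@B2}   OUT={b@B0, c@B1, d@B3, f@B2}
  B4:   IN={b@B0, c@B1, d@B3, f@B2}   OUT={b@B0, c@B1, d@B3, e@B4, f@B2}

Merge at B2: IN[B2] = OUT[B1] = {b@B0, c@B1, f@B2}
Applying B2's transfer function to that IN value gives OUT[B2] (row B2 above).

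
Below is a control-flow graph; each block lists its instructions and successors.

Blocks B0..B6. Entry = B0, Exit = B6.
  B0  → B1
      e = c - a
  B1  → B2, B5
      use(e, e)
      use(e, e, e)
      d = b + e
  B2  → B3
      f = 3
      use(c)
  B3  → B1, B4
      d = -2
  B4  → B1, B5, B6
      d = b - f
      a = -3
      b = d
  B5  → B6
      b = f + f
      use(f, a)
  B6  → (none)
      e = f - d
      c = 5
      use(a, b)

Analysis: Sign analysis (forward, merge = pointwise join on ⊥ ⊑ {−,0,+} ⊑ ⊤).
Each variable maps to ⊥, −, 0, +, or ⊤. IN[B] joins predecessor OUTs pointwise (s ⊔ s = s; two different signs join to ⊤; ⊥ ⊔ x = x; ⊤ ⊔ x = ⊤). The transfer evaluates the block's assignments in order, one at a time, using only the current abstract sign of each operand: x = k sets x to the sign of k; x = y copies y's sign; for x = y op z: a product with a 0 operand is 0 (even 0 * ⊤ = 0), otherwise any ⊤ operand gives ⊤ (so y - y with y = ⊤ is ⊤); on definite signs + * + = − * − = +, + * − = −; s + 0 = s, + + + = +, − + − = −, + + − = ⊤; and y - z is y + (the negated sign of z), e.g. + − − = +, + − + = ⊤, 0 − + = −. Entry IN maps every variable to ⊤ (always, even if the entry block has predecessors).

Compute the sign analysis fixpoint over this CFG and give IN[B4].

Fixpoint table:
  B0: | IN=(all ⊤) | OUT=(all ⊤)
  B1: | IN=(all ⊤) | OUT=(all ⊤)
  B2: | IN=(all ⊤) | OUT={f:+; rest ⊤}
  B3: | IN={f:+; rest ⊤} | OUT={d:-, f:+; rest ⊤}
  B4: | IN={d:-, f:+; rest ⊤} | OUT={a:-, f:+; rest ⊤}
  B5: | IN=(all ⊤) | OUT=(all ⊤)
  B6: | IN=(all ⊤) | OUT={c:+; rest ⊤}

Merge at B4: IN[B4] = OUT[B3] = {a: ⊤, b: ⊤, c: ⊤, d: -, e: ⊤, f: +}

Answer: {a: ⊤, b: ⊤, c: ⊤, d: -, e: ⊤, f: +}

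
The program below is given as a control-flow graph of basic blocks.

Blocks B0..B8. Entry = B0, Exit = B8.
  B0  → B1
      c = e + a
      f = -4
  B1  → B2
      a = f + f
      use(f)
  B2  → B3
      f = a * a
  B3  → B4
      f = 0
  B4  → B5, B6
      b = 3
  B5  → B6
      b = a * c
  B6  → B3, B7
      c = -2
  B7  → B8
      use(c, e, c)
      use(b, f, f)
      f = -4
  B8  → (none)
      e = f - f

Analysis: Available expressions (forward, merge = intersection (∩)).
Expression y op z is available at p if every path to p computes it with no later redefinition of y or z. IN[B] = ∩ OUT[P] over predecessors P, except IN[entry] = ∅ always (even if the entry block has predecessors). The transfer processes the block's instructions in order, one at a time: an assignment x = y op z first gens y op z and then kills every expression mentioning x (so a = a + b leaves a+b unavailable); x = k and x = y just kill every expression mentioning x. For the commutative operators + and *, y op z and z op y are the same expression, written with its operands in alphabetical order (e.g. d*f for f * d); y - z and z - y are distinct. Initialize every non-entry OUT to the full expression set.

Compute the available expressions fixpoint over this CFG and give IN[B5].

Converged values:
  B0:   IN={}   OUT={a+e}
  B1:   IN={a+e}   OUT={f+f}
  B2:   IN={f+f}   OUT={a*a}
  B3:   IN={a*a}   OUT={a*a}
  B4:   IN={a*a}   OUT={a*a}
  B5:   IN={a*a}   OUT={a*a, a*c}
  B6:   IN={a*a}   OUT={a*a}
  B7:   IN={a*a}   OUT={a*a}
  B8:   IN={a*a}   OUT={a*a, f-f}

Merge at B5: IN[B5] = OUT[B4] = {a*a}

Answer: {a*a}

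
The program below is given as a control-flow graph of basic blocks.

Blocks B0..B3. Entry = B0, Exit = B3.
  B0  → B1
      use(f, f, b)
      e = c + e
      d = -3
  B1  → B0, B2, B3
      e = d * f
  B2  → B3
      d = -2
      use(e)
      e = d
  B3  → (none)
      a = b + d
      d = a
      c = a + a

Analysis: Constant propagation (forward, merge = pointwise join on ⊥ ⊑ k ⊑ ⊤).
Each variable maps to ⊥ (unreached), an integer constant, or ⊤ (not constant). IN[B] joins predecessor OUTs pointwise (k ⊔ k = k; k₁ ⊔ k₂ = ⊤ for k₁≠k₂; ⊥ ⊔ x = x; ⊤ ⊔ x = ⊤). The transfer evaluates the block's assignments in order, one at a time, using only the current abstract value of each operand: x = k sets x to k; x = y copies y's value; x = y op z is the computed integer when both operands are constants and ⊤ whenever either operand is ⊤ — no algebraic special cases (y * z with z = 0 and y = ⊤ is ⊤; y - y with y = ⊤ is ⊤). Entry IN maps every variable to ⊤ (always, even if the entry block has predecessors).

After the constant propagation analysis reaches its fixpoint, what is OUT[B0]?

Answer: {a: ⊤, b: ⊤, c: ⊤, d: -3, e: ⊤, f: ⊤}

Derivation:
Converged values:
  B0:   IN=(all ⊤)   OUT={d:-3; rest ⊤}
  B1:   IN={d:-3; rest ⊤}   OUT={d:-3; rest ⊤}
  B2:   IN={d:-3; rest ⊤}   OUT={d:-2, e:-2; rest ⊤}
  B3:   IN=(all ⊤)   OUT=(all ⊤)

Merge at B0 (entry node, so the boundary value (all ⊤) is joined with the incoming edge(s)): IN[B0] = (all ⊤) ⊔ OUT[B1] = {a: ⊤, b: ⊤, c: ⊤, d: ⊤, e: ⊤, f: ⊤}
Applying B0's transfer function to that IN value gives OUT[B0] (row B0 above).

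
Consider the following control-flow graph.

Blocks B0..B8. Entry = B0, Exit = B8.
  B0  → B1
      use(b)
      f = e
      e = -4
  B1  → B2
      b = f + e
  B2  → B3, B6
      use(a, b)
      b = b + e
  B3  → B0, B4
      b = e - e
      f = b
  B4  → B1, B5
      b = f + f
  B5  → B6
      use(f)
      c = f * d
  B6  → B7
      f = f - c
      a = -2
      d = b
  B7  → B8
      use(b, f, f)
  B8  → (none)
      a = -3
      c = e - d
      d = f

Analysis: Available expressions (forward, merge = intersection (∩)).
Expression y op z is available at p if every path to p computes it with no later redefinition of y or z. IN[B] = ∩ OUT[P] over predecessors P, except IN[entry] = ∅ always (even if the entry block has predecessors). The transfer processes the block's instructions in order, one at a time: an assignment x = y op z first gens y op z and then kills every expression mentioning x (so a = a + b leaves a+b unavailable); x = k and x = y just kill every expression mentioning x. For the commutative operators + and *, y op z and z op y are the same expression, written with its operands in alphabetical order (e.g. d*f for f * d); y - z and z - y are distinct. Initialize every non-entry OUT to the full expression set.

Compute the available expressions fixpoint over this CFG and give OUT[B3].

Answer: {e-e}

Derivation:
Fixpoint table:
  B0:   IN={}   OUT={}
  B1:   IN={}   OUT={e+f}
  B2:   IN={e+f}   OUT={e+f}
  B3:   IN={e+f}   OUT={e-e}
  B4:   IN={e-e}   OUT={e-e, f+f}
  B5:   IN={e-e, f+f}   OUT={d*f, e-e, f+f}
  B6:   IN={}   OUT={}
  B7:   IN={}   OUT={}
  B8:   IN={}   OUT={}

Merge at B3: IN[B3] = OUT[B2] = {e+f}
Applying B3's transfer function to that IN value gives OUT[B3] (row B3 above).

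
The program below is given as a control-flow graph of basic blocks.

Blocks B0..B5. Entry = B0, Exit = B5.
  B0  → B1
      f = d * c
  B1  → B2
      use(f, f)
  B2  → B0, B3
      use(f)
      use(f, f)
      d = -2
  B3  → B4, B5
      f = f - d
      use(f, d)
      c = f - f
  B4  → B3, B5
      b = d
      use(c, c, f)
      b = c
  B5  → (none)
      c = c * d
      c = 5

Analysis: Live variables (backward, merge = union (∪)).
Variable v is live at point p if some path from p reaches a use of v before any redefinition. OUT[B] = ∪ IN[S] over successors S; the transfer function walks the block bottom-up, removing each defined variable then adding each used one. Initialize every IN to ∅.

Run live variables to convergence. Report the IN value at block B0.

Converged values:
  B0:  IN={c, d}  OUT={c, f}
  B1:  IN={c, f}  OUT={c, f}
  B2:  IN={c, f}  OUT={c, d, f}
  B3:  IN={d, f}  OUT={c, d, f}
  B4:  IN={c, d, f}  OUT={c, d, f}
  B5:  IN={c, d}  OUT={}

Merge at B0: OUT[B0] = IN[B1] = {c, f}
Applying B0's transfer function to that OUT value gives IN[B0] (row B0 above).

Answer: {c, d}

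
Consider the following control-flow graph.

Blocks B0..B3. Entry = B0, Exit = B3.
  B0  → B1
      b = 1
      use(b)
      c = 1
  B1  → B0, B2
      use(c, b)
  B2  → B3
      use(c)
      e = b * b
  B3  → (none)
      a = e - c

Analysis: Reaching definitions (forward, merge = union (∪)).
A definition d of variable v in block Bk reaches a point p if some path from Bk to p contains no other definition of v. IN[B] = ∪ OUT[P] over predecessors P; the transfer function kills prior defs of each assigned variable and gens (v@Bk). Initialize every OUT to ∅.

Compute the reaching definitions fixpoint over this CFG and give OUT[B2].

Answer: {b@B0, c@B0, e@B2}

Derivation:
Converged values:
  B0:  IN={b@B0, c@B0}  OUT={b@B0, c@B0}
  B1:  IN={b@B0, c@B0}  OUT={b@B0, c@B0}
  B2:  IN={b@B0, c@B0}  OUT={b@B0, c@B0, e@B2}
  B3:  IN={b@B0, c@B0, e@B2}  OUT={a@B3, b@B0, c@B0, e@B2}

Merge at B2: IN[B2] = OUT[B1] = {b@B0, c@B0}
Applying B2's transfer function to that IN value gives OUT[B2] (row B2 above).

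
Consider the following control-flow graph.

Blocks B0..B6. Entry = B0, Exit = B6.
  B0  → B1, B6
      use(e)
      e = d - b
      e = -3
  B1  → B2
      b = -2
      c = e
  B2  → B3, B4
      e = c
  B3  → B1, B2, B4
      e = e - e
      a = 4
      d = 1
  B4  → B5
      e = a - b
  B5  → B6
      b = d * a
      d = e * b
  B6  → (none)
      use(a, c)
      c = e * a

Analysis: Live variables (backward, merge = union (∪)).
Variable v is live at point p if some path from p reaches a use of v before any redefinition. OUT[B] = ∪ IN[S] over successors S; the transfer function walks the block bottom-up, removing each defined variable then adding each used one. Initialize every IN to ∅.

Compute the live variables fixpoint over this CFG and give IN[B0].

Per-block solution:
  B0: | IN={a, b, c, d, e} | OUT={a, c, d, e}
  B1: | IN={a, d, e} | OUT={a, b, c, d}
  B2: | IN={a, b, c, d} | OUT={a, b, c, d, e}
  B3: | IN={b, c, e} | OUT={a, b, c, d, e}
  B4: | IN={a, b, c, d} | OUT={a, c, d, e}
  B5: | IN={a, c, d, e} | OUT={a, c, e}
  B6: | IN={a, c, e} | OUT={}

Merge at B0: OUT[B0] = IN[B1] ⊔ IN[B6] = {a, c, d, e}
Applying B0's transfer function to that OUT value gives IN[B0] (row B0 above).

Answer: {a, b, c, d, e}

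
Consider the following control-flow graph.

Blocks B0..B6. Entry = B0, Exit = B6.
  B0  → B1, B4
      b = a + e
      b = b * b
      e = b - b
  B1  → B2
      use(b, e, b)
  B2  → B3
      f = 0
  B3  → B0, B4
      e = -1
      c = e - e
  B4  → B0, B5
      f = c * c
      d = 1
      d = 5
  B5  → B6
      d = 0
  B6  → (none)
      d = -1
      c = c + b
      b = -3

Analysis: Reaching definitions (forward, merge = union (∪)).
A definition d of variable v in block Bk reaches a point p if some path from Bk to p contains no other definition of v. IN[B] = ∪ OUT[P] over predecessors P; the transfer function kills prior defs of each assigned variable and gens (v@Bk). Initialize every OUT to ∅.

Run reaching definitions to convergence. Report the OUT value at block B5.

Fixpoint table:
  B0:   IN={b@B0, c@B3, d@B4, e@B0, e@B3, f@B2, f@B4}   OUT={b@B0, c@B3, d@B4, e@B0, f@B2, f@B4}
  B1:   IN={b@B0, c@B3, d@B4, e@B0, f@B2, f@B4}   OUT={b@B0, c@B3, d@B4, e@B0, f@B2, f@B4}
  B2:   IN={b@B0, c@B3, d@B4, e@B0, f@B2, f@B4}   OUT={b@B0, c@B3, d@B4, e@B0, f@B2}
  B3:   IN={b@B0, c@B3, d@B4, e@B0, f@B2}   OUT={b@B0, c@B3, d@B4, e@B3, f@B2}
  B4:   IN={b@B0, c@B3, d@B4, e@B0, e@B3, f@B2, f@B4}   OUT={b@B0, c@B3, d@B4, e@B0, e@B3, f@B4}
  B5:   IN={b@B0, c@B3, d@B4, e@B0, e@B3, f@B4}   OUT={b@B0, c@B3, d@B5, e@B0, e@B3, f@B4}
  B6:   IN={b@B0, c@B3, d@B5, e@B0, e@B3, f@B4}   OUT={b@B6, c@B6, d@B6, e@B0, e@B3, f@B4}

Merge at B5: IN[B5] = OUT[B4] = {b@B0, c@B3, d@B4, e@B0, e@B3, f@B4}
Applying B5's transfer function to that IN value gives OUT[B5] (row B5 above).

Answer: {b@B0, c@B3, d@B5, e@B0, e@B3, f@B4}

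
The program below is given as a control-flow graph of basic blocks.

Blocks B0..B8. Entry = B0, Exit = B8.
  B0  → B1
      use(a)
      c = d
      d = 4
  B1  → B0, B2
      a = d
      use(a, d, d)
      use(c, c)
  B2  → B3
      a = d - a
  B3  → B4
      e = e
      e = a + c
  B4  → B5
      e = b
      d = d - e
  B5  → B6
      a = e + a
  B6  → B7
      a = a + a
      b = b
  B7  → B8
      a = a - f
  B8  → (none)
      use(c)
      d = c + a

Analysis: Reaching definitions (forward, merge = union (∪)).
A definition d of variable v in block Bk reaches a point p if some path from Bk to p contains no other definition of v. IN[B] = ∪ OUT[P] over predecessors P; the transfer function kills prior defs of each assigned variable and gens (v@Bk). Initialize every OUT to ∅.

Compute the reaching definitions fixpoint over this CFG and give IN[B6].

Answer: {a@B5, c@B0, d@B4, e@B4}

Trace:
Per-block solution:
  B0:   IN={a@B1, c@B0, d@B0}   OUT={a@B1, c@B0, d@B0}
  B1:   IN={a@B1, c@B0, d@B0}   OUT={a@B1, c@B0, d@B0}
  B2:   IN={a@B1, c@B0, d@B0}   OUT={a@B2, c@B0, d@B0}
  B3:   IN={a@B2, c@B0, d@B0}   OUT={a@B2, c@B0, d@B0, e@B3}
  B4:   IN={a@B2, c@B0, d@B0, e@B3}   OUT={a@B2, c@B0, d@B4, e@B4}
  B5:   IN={a@B2, c@B0, d@B4, e@B4}   OUT={a@B5, c@B0, d@B4, e@B4}
  B6:   IN={a@B5, c@B0, d@B4, e@B4}   OUT={a@B6, b@B6, c@B0, d@B4, e@B4}
  B7:   IN={a@B6, b@B6, c@B0, d@B4, e@B4}   OUT={a@B7, b@B6, c@B0, d@B4, e@B4}
  B8:   IN={a@B7, b@B6, c@B0, d@B4, e@B4}   OUT={a@B7, b@B6, c@B0, d@B8, e@B4}

Merge at B6: IN[B6] = OUT[B5] = {a@B5, c@B0, d@B4, e@B4}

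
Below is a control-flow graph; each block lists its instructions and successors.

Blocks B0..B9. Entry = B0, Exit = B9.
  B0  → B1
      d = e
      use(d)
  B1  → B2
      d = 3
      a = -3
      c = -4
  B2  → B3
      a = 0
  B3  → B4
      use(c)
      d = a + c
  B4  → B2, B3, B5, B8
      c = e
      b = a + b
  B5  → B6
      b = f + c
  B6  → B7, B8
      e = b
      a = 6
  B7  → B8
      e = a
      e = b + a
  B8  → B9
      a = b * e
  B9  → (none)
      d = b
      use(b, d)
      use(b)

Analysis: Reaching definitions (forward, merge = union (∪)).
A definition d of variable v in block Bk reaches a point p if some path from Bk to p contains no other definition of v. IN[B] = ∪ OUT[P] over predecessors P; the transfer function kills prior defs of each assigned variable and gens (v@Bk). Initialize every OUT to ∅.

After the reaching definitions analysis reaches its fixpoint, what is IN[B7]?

Converged values:
  B0: | IN={} | OUT={d@B0}
  B1: | IN={d@B0} | OUT={a@B1, c@B1, d@B1}
  B2: | IN={a@B1, a@B2, b@B4, c@B1, c@B4, d@B1, d@B3} | OUT={a@B2, b@B4, c@B1, c@B4, d@B1, d@B3}
  B3: | IN={a@B2, b@B4, c@B1, c@B4, d@B1, d@B3} | OUT={a@B2, b@B4, c@B1, c@B4, d@B3}
  B4: | IN={a@B2, b@B4, c@B1, c@B4, d@B3} | OUT={a@B2, b@B4, c@B4, d@B3}
  B5: | IN={a@B2, b@B4, c@B4, d@B3} | OUT={a@B2, b@B5, c@B4, d@B3}
  B6: | IN={a@B2, b@B5, c@B4, d@B3} | OUT={a@B6, b@B5, c@B4, d@B3, e@B6}
  B7: | IN={a@B6, b@B5, c@B4, d@B3, e@B6} | OUT={a@B6, b@B5, c@B4, d@B3, e@B7}
  B8: | IN={a@B2, a@B6, b@B4, b@B5, c@B4, d@B3, e@B6, e@B7} | OUT={a@B8, b@B4, b@B5, c@B4, d@B3, e@B6, e@B7}
  B9: | IN={a@B8, b@B4, b@B5, c@B4, d@B3, e@B6, e@B7} | OUT={a@B8, b@B4, b@B5, c@B4, d@B9, e@B6, e@B7}

Merge at B7: IN[B7] = OUT[B6] = {a@B6, b@B5, c@B4, d@B3, e@B6}

Answer: {a@B6, b@B5, c@B4, d@B3, e@B6}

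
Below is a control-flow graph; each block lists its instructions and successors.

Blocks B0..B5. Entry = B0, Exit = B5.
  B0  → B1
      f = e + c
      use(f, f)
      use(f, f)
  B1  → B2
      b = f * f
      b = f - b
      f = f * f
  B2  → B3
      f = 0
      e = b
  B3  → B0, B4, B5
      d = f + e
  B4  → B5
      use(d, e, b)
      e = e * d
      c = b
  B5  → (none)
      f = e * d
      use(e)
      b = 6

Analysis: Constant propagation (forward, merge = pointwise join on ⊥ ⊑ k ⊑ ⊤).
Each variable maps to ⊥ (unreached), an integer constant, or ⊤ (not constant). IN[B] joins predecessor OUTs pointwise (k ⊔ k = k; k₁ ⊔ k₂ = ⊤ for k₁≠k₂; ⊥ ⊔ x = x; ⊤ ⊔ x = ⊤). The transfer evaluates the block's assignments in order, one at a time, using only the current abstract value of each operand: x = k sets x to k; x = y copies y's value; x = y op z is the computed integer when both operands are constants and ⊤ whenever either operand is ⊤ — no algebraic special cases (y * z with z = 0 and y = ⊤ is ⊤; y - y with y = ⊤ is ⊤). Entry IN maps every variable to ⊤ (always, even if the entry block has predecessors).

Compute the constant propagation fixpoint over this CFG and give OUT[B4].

Fixpoint table:
  B0:   IN=(all ⊤)   OUT=(all ⊤)
  B1:   IN=(all ⊤)   OUT=(all ⊤)
  B2:   IN=(all ⊤)   OUT={f:0; rest ⊤}
  B3:   IN={f:0; rest ⊤}   OUT={f:0; rest ⊤}
  B4:   IN={f:0; rest ⊤}   OUT={f:0; rest ⊤}
  B5:   IN={f:0; rest ⊤}   OUT={b:6; rest ⊤}

Merge at B4: IN[B4] = OUT[B3] = {a: ⊤, b: ⊤, c: ⊤, d: ⊤, e: ⊤, f: 0}
Applying B4's transfer function to that IN value gives OUT[B4] (row B4 above).

Answer: {a: ⊤, b: ⊤, c: ⊤, d: ⊤, e: ⊤, f: 0}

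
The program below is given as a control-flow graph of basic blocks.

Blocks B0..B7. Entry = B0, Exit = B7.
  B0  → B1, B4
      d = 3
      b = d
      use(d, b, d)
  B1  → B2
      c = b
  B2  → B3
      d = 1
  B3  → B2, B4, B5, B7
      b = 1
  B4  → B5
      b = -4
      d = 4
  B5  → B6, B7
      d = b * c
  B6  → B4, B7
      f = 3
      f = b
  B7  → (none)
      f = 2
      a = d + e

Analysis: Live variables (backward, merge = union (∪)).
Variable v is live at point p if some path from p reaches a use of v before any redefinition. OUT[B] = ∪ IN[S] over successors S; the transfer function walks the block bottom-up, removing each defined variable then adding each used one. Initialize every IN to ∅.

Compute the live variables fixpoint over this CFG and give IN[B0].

Answer: {c, e}

Working:
Fixpoint table:
  B0: | IN={c, e} | OUT={b, c, e}
  B1: | IN={b, e} | OUT={c, e}
  B2: | IN={c, e} | OUT={c, d, e}
  B3: | IN={c, d, e} | OUT={b, c, d, e}
  B4: | IN={c, e} | OUT={b, c, e}
  B5: | IN={b, c, e} | OUT={b, c, d, e}
  B6: | IN={b, c, d, e} | OUT={c, d, e}
  B7: | IN={d, e} | OUT={}

Merge at B0: OUT[B0] = IN[B1] ⊔ IN[B4] = {b, c, e}
Applying B0's transfer function to that OUT value gives IN[B0] (row B0 above).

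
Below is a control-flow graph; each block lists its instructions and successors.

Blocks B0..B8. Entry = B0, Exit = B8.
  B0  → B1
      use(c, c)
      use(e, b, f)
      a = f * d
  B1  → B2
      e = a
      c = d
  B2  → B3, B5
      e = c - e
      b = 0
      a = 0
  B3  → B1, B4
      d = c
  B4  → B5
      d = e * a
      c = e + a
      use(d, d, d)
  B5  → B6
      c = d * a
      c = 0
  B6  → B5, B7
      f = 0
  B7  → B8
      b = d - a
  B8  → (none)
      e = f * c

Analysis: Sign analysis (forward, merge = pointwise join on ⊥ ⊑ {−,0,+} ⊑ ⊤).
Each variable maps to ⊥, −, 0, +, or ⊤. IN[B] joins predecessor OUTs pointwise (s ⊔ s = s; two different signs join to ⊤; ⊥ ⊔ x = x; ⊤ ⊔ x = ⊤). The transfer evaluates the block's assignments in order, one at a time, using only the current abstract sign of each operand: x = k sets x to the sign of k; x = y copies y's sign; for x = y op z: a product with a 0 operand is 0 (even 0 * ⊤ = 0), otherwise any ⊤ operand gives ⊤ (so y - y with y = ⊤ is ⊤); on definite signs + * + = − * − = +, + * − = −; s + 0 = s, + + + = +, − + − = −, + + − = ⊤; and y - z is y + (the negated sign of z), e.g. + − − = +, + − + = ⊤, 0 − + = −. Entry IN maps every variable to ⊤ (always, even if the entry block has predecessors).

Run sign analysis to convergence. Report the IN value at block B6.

Answer: {a: 0, b: 0, c: 0, d: ⊤, e: ⊤, f: ⊤}

Derivation:
Fixpoint table:
  B0:   IN=(all ⊤)   OUT=(all ⊤)
  B1:   IN=(all ⊤)   OUT=(all ⊤)
  B2:   IN=(all ⊤)   OUT={a:0, b:0; rest ⊤}
  B3:   IN={a:0, b:0; rest ⊤}   OUT={a:0, b:0; rest ⊤}
  B4:   IN={a:0, b:0; rest ⊤}   OUT={a:0, b:0, d:0; rest ⊤}
  B5:   IN={a:0, b:0; rest ⊤}   OUT={a:0, b:0, c:0; rest ⊤}
  B6:   IN={a:0, b:0, c:0; rest ⊤}   OUT={a:0, b:0, c:0, f:0; rest ⊤}
  B7:   IN={a:0, b:0, c:0, f:0; rest ⊤}   OUT={a:0, c:0, f:0; rest ⊤}
  B8:   IN={a:0, c:0, f:0; rest ⊤}   OUT={a:0, c:0, e:0, f:0; rest ⊤}

Merge at B6: IN[B6] = OUT[B5] = {a: 0, b: 0, c: 0, d: ⊤, e: ⊤, f: ⊤}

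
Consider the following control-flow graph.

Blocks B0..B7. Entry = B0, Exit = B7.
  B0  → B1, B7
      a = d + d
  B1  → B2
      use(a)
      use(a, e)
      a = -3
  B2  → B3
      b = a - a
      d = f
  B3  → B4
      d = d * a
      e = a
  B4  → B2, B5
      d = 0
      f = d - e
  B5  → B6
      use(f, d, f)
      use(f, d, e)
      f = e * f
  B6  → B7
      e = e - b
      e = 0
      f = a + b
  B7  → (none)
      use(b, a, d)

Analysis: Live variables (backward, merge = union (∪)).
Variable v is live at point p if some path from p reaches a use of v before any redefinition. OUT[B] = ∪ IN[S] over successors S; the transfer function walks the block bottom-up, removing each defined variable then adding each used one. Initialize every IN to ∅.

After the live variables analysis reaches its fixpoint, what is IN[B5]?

Fixpoint table:
  B0:   IN={b, d, e, f}   OUT={a, b, d, e, f}
  B1:   IN={a, e, f}   OUT={a, f}
  B2:   IN={a, f}   OUT={a, b, d}
  B3:   IN={a, b, d}   OUT={a, b, e}
  B4:   IN={a, b, e}   OUT={a, b, d, e, f}
  B5:   IN={a, b, d, e, f}   OUT={a, b, d, e}
  B6:   IN={a, b, d, e}   OUT={a, b, d}
  B7:   IN={a, b, d}   OUT={}

Merge at B5: OUT[B5] = IN[B6] = {a, b, d, e}
Applying B5's transfer function to that OUT value gives IN[B5] (row B5 above).

Answer: {a, b, d, e, f}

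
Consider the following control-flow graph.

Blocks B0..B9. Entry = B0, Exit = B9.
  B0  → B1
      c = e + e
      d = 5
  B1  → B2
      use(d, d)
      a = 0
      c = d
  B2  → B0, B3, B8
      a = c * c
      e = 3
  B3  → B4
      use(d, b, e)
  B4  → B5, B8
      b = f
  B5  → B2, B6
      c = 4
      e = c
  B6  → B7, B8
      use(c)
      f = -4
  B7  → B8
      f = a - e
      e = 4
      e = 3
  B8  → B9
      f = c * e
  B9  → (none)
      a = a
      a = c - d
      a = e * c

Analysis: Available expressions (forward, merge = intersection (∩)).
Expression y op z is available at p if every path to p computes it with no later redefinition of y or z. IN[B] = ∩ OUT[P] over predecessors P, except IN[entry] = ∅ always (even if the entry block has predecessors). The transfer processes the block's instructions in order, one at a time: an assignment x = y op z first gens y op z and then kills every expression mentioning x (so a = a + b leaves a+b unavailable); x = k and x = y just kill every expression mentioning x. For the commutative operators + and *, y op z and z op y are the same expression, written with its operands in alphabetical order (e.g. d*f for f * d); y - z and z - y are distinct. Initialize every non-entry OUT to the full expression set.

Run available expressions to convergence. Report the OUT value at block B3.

Answer: {c*c}

Trace:
Fixpoint table:
  B0:  IN={}  OUT={e+e}
  B1:  IN={e+e}  OUT={e+e}
  B2:  IN={}  OUT={c*c}
  B3:  IN={c*c}  OUT={c*c}
  B4:  IN={c*c}  OUT={c*c}
  B5:  IN={c*c}  OUT={}
  B6:  IN={}  OUT={}
  B7:  IN={}  OUT={}
  B8:  IN={}  OUT={c*e}
  B9:  IN={c*e}  OUT={c*e, c-d}

Merge at B3: IN[B3] = OUT[B2] = {c*c}
Applying B3's transfer function to that IN value gives OUT[B3] (row B3 above).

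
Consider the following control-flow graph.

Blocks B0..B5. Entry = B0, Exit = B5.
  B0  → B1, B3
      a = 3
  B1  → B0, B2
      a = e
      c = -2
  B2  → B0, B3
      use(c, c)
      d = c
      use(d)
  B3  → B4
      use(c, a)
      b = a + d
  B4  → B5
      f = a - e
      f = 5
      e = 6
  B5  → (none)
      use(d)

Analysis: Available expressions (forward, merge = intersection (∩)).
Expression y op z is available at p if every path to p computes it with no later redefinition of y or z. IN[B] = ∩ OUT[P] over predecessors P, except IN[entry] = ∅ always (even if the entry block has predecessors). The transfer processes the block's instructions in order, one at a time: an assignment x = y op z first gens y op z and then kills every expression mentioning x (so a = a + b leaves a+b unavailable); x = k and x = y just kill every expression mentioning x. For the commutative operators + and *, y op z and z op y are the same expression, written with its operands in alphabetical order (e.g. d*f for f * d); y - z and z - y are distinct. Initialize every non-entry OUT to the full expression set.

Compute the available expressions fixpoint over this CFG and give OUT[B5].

Answer: {a+d}

Working:
Per-block solution:
  B0:   IN={}   OUT={}
  B1:   IN={}   OUT={}
  B2:   IN={}   OUT={}
  B3:   IN={}   OUT={a+d}
  B4:   IN={a+d}   OUT={a+d}
  B5:   IN={a+d}   OUT={a+d}

Merge at B5: IN[B5] = OUT[B4] = {a+d}
Applying B5's transfer function to that IN value gives OUT[B5] (row B5 above).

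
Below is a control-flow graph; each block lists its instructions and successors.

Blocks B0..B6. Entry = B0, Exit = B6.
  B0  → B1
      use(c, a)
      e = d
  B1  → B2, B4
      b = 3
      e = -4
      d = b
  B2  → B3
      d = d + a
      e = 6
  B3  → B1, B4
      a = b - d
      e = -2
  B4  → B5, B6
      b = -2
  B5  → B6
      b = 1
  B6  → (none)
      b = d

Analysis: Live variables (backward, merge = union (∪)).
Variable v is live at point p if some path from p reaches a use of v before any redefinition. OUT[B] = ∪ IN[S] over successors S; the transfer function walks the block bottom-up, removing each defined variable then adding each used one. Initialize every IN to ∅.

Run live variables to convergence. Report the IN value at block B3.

Answer: {b, d}

Derivation:
Per-block solution:
  B0:   IN={a, c, d}   OUT={a}
  B1:   IN={a}   OUT={a, b, d}
  B2:   IN={a, b, d}   OUT={b, d}
  B3:   IN={b, d}   OUT={a, d}
  B4:   IN={d}   OUT={d}
  B5:   IN={d}   OUT={d}
  B6:   IN={d}   OUT={}

Merge at B3: OUT[B3] = IN[B1] ⊔ IN[B4] = {a, d}
Applying B3's transfer function to that OUT value gives IN[B3] (row B3 above).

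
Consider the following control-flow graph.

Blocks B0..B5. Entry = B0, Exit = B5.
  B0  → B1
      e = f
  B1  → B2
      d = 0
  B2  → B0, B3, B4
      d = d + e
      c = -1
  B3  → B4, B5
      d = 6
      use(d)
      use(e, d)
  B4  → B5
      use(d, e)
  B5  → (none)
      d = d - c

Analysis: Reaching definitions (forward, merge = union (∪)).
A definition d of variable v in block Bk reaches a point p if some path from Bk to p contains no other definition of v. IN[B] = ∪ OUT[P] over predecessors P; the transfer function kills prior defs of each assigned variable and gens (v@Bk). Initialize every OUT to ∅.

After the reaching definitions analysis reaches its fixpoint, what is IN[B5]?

Per-block solution:
  B0:  IN={c@B2, d@B2, e@B0}  OUT={c@B2, d@B2, e@B0}
  B1:  IN={c@B2, d@B2, e@B0}  OUT={c@B2, d@B1, e@B0}
  B2:  IN={c@B2, d@B1, e@B0}  OUT={c@B2, d@B2, e@B0}
  B3:  IN={c@B2, d@B2, e@B0}  OUT={c@B2, d@B3, e@B0}
  B4:  IN={c@B2, d@B2, d@B3, e@B0}  OUT={c@B2, d@B2, d@B3, e@B0}
  B5:  IN={c@B2, d@B2, d@B3, e@B0}  OUT={c@B2, d@B5, e@B0}

Merge at B5: IN[B5] = OUT[B3] ⊔ OUT[B4] = {c@B2, d@B2, d@B3, e@B0}

Answer: {c@B2, d@B2, d@B3, e@B0}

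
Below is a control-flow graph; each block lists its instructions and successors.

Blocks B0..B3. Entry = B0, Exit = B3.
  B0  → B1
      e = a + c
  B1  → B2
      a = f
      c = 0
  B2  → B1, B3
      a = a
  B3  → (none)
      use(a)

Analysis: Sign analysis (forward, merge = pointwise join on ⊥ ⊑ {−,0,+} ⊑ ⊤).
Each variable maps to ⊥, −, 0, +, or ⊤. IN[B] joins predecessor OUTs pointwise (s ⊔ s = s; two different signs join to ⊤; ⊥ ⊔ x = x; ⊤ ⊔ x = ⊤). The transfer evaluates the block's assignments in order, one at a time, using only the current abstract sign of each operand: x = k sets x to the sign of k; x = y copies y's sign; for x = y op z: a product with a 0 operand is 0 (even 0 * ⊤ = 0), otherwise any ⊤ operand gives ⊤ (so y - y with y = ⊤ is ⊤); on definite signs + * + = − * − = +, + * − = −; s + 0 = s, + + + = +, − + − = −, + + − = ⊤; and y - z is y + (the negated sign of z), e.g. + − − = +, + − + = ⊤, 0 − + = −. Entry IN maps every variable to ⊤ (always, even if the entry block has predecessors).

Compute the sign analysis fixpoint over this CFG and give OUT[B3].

Converged values:
  B0:   IN=(all ⊤)   OUT=(all ⊤)
  B1:   IN=(all ⊤)   OUT={c:0; rest ⊤}
  B2:   IN={c:0; rest ⊤}   OUT={c:0; rest ⊤}
  B3:   IN={c:0; rest ⊤}   OUT={c:0; rest ⊤}

Merge at B3: IN[B3] = OUT[B2] = {a: ⊤, b: ⊤, c: 0, d: ⊤, e: ⊤, f: ⊤}
Applying B3's transfer function to that IN value gives OUT[B3] (row B3 above).

Answer: {a: ⊤, b: ⊤, c: 0, d: ⊤, e: ⊤, f: ⊤}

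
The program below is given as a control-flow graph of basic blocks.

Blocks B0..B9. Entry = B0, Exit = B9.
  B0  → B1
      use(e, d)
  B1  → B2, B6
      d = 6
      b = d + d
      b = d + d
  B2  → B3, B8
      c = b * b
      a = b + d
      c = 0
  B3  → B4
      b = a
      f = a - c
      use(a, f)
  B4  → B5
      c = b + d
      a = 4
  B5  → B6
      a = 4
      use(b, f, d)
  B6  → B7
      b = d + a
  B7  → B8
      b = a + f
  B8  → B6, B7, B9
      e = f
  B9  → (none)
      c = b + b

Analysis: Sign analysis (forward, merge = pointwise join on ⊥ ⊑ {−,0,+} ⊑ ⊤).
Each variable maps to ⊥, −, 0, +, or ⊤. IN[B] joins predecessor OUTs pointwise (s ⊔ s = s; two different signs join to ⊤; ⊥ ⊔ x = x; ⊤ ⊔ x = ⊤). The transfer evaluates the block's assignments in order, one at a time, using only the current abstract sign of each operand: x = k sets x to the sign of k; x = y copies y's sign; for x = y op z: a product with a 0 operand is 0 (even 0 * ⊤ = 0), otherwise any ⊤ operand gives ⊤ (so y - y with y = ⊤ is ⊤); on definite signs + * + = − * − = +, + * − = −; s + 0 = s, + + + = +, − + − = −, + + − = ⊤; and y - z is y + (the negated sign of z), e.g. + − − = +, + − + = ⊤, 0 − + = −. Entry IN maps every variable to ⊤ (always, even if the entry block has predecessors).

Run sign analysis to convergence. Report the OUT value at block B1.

Answer: {a: ⊤, b: +, c: ⊤, d: +, e: ⊤, f: ⊤}

Trace:
Fixpoint table:
  B0:   IN=(all ⊤)   OUT=(all ⊤)
  B1:   IN=(all ⊤)   OUT={b:+, d:+; rest ⊤}
  B2:   IN={b:+, d:+; rest ⊤}   OUT={a:+, b:+, c:0, d:+; rest ⊤}
  B3:   IN={a:+, b:+, c:0, d:+; rest ⊤}   OUT={a:+, b:+, c:0, d:+, f:+; rest ⊤}
  B4:   IN={a:+, b:+, c:0, d:+, f:+; rest ⊤}   OUT={a:+, b:+, c:+, d:+, f:+; rest ⊤}
  B5:   IN={a:+, b:+, c:+, d:+, f:+; rest ⊤}   OUT={a:+, b:+, c:+, d:+, f:+; rest ⊤}
  B6:   IN={d:+; rest ⊤}   OUT={d:+; rest ⊤}
  B7:   IN={d:+; rest ⊤}   OUT={d:+; rest ⊤}
  B8:   IN={d:+; rest ⊤}   OUT={d:+; rest ⊤}
  B9:   IN={d:+; rest ⊤}   OUT={d:+; rest ⊤}

Merge at B1: IN[B1] = OUT[B0] = {a: ⊤, b: ⊤, c: ⊤, d: ⊤, e: ⊤, f: ⊤}
Applying B1's transfer function to that IN value gives OUT[B1] (row B1 above).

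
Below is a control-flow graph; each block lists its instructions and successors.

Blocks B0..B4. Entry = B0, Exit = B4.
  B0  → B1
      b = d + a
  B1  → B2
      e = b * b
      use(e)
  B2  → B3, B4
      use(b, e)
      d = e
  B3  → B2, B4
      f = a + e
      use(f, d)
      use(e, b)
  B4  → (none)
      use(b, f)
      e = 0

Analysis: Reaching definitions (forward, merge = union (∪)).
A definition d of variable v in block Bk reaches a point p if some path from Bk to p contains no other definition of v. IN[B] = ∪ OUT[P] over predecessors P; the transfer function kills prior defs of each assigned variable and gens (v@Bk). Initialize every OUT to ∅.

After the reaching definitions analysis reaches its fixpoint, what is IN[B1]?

Answer: {b@B0}

Derivation:
Converged values:
  B0: | IN={} | OUT={b@B0}
  B1: | IN={b@B0} | OUT={b@B0, e@B1}
  B2: | IN={b@B0, d@B2, e@B1, f@B3} | OUT={b@B0, d@B2, e@B1, f@B3}
  B3: | IN={b@B0, d@B2, e@B1, f@B3} | OUT={b@B0, d@B2, e@B1, f@B3}
  B4: | IN={b@B0, d@B2, e@B1, f@B3} | OUT={b@B0, d@B2, e@B4, f@B3}

Merge at B1: IN[B1] = OUT[B0] = {b@B0}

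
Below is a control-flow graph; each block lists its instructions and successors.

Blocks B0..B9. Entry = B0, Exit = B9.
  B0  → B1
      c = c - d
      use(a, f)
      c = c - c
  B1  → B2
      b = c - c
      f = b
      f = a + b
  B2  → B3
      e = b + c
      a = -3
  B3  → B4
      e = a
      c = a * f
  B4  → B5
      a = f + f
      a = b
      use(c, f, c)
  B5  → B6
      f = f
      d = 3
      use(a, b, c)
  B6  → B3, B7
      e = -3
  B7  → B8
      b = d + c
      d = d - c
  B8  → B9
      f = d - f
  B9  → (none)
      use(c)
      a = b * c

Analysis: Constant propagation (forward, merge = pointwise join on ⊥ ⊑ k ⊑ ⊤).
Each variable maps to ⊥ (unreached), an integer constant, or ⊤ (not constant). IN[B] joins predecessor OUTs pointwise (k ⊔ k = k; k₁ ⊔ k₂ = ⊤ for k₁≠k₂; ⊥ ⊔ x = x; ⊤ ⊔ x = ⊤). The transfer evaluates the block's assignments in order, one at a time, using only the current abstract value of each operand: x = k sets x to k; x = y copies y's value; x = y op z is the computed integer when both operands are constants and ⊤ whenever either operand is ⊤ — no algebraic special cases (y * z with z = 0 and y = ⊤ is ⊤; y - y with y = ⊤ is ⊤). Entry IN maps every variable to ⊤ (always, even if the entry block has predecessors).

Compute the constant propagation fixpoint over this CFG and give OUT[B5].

Fixpoint table:
  B0:   IN=(all ⊤)   OUT=(all ⊤)
  B1:   IN=(all ⊤)   OUT=(all ⊤)
  B2:   IN=(all ⊤)   OUT={a:-3; rest ⊤}
  B3:   IN=(all ⊤)   OUT=(all ⊤)
  B4:   IN=(all ⊤)   OUT=(all ⊤)
  B5:   IN=(all ⊤)   OUT={d:3; rest ⊤}
  B6:   IN={d:3; rest ⊤}   OUT={d:3, e:-3; rest ⊤}
  B7:   IN={d:3, e:-3; rest ⊤}   OUT={e:-3; rest ⊤}
  B8:   IN={e:-3; rest ⊤}   OUT={e:-3; rest ⊤}
  B9:   IN={e:-3; rest ⊤}   OUT={e:-3; rest ⊤}

Merge at B5: IN[B5] = OUT[B4] = {a: ⊤, b: ⊤, c: ⊤, d: ⊤, e: ⊤, f: ⊤}
Applying B5's transfer function to that IN value gives OUT[B5] (row B5 above).

Answer: {a: ⊤, b: ⊤, c: ⊤, d: 3, e: ⊤, f: ⊤}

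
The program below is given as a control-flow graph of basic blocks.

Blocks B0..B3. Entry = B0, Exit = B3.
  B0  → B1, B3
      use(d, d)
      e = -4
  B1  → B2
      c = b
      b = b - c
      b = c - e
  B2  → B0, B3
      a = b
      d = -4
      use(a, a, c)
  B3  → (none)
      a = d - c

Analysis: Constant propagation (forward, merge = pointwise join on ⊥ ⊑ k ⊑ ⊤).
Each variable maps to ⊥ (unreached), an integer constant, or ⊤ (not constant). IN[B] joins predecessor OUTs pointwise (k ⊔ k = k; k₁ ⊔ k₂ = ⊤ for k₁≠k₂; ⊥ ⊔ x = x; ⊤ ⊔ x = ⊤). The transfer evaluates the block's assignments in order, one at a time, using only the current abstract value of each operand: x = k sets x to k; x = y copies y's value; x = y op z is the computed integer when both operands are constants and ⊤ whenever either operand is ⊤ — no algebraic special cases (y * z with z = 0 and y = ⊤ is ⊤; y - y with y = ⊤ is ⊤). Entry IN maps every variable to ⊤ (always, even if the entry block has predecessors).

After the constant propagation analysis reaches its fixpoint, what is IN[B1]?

Answer: {a: ⊤, b: ⊤, c: ⊤, d: ⊤, e: -4, f: ⊤}

Working:
Per-block solution:
  B0: | IN=(all ⊤) | OUT={e:-4; rest ⊤}
  B1: | IN={e:-4; rest ⊤} | OUT={e:-4; rest ⊤}
  B2: | IN={e:-4; rest ⊤} | OUT={d:-4, e:-4; rest ⊤}
  B3: | IN={e:-4; rest ⊤} | OUT={e:-4; rest ⊤}

Merge at B1: IN[B1] = OUT[B0] = {a: ⊤, b: ⊤, c: ⊤, d: ⊤, e: -4, f: ⊤}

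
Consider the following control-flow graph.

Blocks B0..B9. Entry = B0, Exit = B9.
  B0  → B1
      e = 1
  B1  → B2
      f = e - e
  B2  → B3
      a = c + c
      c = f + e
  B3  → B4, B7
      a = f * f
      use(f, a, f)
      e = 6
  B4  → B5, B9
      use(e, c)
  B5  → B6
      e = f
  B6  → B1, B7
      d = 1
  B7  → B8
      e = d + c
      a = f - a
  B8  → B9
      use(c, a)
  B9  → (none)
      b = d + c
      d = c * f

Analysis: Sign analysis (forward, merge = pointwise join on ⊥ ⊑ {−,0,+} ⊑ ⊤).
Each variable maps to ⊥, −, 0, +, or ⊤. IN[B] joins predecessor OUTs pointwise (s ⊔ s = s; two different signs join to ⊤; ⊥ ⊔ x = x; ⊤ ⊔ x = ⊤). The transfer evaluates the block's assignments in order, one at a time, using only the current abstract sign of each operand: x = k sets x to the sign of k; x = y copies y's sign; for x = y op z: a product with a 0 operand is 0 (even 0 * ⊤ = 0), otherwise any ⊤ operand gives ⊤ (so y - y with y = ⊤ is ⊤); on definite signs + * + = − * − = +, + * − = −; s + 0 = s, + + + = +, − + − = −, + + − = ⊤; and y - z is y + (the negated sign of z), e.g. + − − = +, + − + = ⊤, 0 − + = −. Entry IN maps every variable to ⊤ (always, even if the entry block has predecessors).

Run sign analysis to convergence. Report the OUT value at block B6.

Fixpoint table:
  B0:  IN=(all ⊤)  OUT={e:+; rest ⊤}
  B1:  IN=(all ⊤)  OUT=(all ⊤)
  B2:  IN=(all ⊤)  OUT=(all ⊤)
  B3:  IN=(all ⊤)  OUT={e:+; rest ⊤}
  B4:  IN={e:+; rest ⊤}  OUT={e:+; rest ⊤}
  B5:  IN={e:+; rest ⊤}  OUT=(all ⊤)
  B6:  IN=(all ⊤)  OUT={d:+; rest ⊤}
  B7:  IN=(all ⊤)  OUT=(all ⊤)
  B8:  IN=(all ⊤)  OUT=(all ⊤)
  B9:  IN=(all ⊤)  OUT=(all ⊤)

Merge at B6: IN[B6] = OUT[B5] = {a: ⊤, b: ⊤, c: ⊤, d: ⊤, e: ⊤, f: ⊤}
Applying B6's transfer function to that IN value gives OUT[B6] (row B6 above).

Answer: {a: ⊤, b: ⊤, c: ⊤, d: +, e: ⊤, f: ⊤}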